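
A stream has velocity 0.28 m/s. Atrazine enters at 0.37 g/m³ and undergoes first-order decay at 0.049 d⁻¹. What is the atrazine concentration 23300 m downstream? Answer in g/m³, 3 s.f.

0.353 g/m³

Travel time t = 23300 m / 0.28 m/s = 2.33e+04/0.28 = 8.321e+04 s = 0.9631 d.
First-order decay: C = 0.37·exp(−0.049·0.9631) = 0.37·0.9539 = 0.3529 g/m³.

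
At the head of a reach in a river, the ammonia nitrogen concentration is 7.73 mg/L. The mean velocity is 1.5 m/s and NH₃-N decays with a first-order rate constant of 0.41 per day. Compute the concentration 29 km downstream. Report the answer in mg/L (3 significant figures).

7.05 mg/L

Travel time t = 29 km / 1.5 m/s = 2.9e+04/1.5 = 1.933e+04 s = 0.2238 d.
First-order decay: C = 7.73·exp(−0.41·0.2238) = 7.73·0.9123 = 7.052 mg/L.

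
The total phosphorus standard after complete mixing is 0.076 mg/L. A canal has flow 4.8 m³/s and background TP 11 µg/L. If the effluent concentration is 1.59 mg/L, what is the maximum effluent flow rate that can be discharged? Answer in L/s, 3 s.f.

11 µg/L = 0.011 mg/L.
Mass balance at complete mixing: C_std·(Q_w + Q_r) = Q_w·C_e + Q_r·C_b.
Rearranging, Q_w = Q_r·(C_std − C_b)/(C_e − C_std) = 4.8·(0.076 − 0.011) / (1.59 − 0.076) = 0.2061 m³/s.
= 206.1 L/s.

206 L/s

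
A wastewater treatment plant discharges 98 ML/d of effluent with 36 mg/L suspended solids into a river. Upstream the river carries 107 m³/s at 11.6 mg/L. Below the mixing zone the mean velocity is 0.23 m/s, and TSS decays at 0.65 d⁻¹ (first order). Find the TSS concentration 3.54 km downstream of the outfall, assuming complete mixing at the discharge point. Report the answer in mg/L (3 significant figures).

10.6 mg/L

98 ML/d = 1.134 m³/s.
After complete mixing, C₀ = (1.134·36 + 107·11.6) / 108.1 = 11.86 mg/L.
Travel time t = 3540 m / 0.23 m/s = 1.539e+04 s = 0.1781 d.
C = 11.86·exp(−0.65·0.1781) = 11.86·0.8907 = 10.56 mg/L.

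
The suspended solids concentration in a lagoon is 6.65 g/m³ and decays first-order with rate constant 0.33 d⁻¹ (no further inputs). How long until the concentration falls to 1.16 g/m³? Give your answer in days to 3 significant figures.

t = ln(C₀/C)/k = ln(6.65/1.16)/0.33 = 1.746/0.33 = 5.292 d.

5.29 d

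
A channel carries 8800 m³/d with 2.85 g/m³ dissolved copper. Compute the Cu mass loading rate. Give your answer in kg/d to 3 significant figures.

25.1 kg/d

8800 m³/d = 0.1019 m³/s.
Mass flux = Q·C = 0.1019 m³/s × 2.85 g/m³ = 0.2903 g/s.
= 0.2903 g/s × 86.4 = 25.08 kg/d.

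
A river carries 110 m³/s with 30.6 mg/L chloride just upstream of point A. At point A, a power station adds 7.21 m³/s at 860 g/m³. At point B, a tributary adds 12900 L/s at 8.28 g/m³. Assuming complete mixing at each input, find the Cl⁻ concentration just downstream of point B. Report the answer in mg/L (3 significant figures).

74.3 mg/L

After input A: C = (110·30.6 + 7.21·860) / 117.2 = 81.62 mg/L.
12900 L/s = 12.9 m³/s.
After input B: C = (117.2·81.62 + 12.9·8.28) / 130.1 = 74.35 mg/L.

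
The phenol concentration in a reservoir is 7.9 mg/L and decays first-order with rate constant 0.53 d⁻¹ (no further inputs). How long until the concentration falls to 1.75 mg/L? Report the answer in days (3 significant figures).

t = ln(C₀/C)/k = ln(7.9/1.75)/0.53 = 1.507/0.53 = 2.844 d.

2.84 d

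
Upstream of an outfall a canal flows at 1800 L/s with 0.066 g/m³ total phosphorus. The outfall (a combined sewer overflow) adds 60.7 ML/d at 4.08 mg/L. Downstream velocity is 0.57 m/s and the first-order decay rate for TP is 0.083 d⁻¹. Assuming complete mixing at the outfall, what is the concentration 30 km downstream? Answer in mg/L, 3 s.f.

60.7 ML/d = 0.7025 m³/s.
1800 L/s = 1.8 m³/s.
After complete mixing, C₀ = (0.7025·4.08 + 1.8·0.066) / 2.503 = 1.193 mg/L.
Travel time t = 3e+04 m / 0.57 m/s = 5.263e+04 s = 0.6092 d.
C = 1.193·exp(−0.083·0.6092) = 1.193·0.9507 = 1.134 mg/L.

1.13 mg/L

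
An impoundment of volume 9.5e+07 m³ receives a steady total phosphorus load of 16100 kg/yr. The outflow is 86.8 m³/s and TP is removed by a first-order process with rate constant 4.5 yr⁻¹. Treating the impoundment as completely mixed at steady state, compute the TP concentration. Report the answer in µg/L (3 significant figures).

5.08 µg/L

Outflow Q = 86.8 m³/s × 3.156e+07 s/yr = 2.739e+09 m³/yr.
Steady-state CSTR mass balance: W = Q·C + k·V·C, so C = W/(Q + kV).
Q + kV = 2.739e+09 + 4.5·9.5e+07 = 3.167e+09 m³/yr.
C = 16100/3.167e+09 = 5.084e-06 kg/m³ = 0.005084 mg/L = 5.084 µg/L.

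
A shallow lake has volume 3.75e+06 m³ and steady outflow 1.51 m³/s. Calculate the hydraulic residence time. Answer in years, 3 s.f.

0.0787 yr

Q = 1.51 m³/s × 3.156e+07 s/yr = 4.765e+07 m³/yr.
Hydraulic residence time τ = V/Q = 3.75e+06/4.765e+07 = 0.0787 yr.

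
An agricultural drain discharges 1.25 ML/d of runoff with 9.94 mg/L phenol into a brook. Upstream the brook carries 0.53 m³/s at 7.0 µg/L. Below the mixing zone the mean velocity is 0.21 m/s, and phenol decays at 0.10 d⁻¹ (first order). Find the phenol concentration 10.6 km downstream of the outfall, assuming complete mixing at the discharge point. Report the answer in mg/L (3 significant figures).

0.256 mg/L

1.25 ML/d = 0.01447 m³/s.
7.0 µg/L = 0.007 mg/L.
After complete mixing, C₀ = (0.01447·9.94 + 0.53·0.007) / 0.5445 = 0.2709 mg/L.
Travel time t = 1.06e+04 m / 0.21 m/s = 5.048e+04 s = 0.5842 d.
C = 0.2709·exp(−0.10·0.5842) = 0.2709·0.9433 = 0.2556 mg/L.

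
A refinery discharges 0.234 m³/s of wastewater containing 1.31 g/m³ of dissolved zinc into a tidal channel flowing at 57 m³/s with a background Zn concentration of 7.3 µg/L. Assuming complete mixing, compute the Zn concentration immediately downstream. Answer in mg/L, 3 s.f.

0.0126 mg/L

7.3 µg/L = 0.0073 mg/L.
Conservation of mass across the mixing zone: C = (0.234·1.31 + 57·0.0073) / (0.234 + 57) = 0.7226/57.23 = 0.01263 mg/L.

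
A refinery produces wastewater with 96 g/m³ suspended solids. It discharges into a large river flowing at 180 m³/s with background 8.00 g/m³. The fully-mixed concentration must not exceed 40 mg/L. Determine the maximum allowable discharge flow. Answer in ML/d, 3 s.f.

8890 ML/d

Mass balance at complete mixing: C_std·(Q_w + Q_r) = Q_w·C_e + Q_r·C_b.
Rearranging, Q_w = Q_r·(C_std − C_b)/(C_e − C_std) = 180·(40 − 8) / (96 − 40) = 102.9 m³/s.
= 8887 ML/d.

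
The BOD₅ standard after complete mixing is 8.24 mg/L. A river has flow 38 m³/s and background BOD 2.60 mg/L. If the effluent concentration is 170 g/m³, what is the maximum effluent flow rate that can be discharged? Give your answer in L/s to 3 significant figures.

1320 L/s

Mass balance at complete mixing: C_std·(Q_w + Q_r) = Q_w·C_e + Q_r·C_b.
Rearranging, Q_w = Q_r·(C_std − C_b)/(C_e − C_std) = 38·(8.24 − 2.6) / (170 − 8.24) = 1.325 m³/s.
= 1325 L/s.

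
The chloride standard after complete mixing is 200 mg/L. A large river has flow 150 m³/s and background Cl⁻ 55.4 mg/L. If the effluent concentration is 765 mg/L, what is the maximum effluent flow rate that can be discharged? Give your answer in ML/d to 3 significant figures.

3320 ML/d

Mass balance at complete mixing: C_std·(Q_w + Q_r) = Q_w·C_e + Q_r·C_b.
Rearranging, Q_w = Q_r·(C_std − C_b)/(C_e − C_std) = 150·(200 − 55.4) / (765 − 200) = 38.39 m³/s.
= 3317 ML/d.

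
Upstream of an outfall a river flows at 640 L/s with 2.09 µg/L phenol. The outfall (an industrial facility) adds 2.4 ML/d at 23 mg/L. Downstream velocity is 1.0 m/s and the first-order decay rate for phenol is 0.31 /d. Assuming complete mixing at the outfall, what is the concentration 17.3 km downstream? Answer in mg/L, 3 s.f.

0.901 mg/L

2.4 ML/d = 0.02778 m³/s.
640 L/s = 0.64 m³/s.
2.09 µg/L = 0.00209 mg/L.
After complete mixing, C₀ = (0.02778·23 + 0.64·0.00209) / 0.6678 = 0.9587 mg/L.
Travel time t = 1.73e+04 m / 1.0 m/s = 1.73e+04 s = 0.2002 d.
C = 0.9587·exp(−0.31·0.2002) = 0.9587·0.9398 = 0.901 mg/L.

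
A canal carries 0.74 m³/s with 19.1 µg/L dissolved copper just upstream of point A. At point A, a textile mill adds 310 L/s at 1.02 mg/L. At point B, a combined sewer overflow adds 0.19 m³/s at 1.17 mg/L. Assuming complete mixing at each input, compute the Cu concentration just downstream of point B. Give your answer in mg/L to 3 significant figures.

0.446 mg/L

19.1 µg/L = 0.0191 mg/L.
310 L/s = 0.31 m³/s.
After input A: C = (0.74·0.0191 + 0.31·1.02) / 1.05 = 0.3146 mg/L.
After input B: C = (1.05·0.3146 + 0.19·1.17) / 1.24 = 0.4457 mg/L.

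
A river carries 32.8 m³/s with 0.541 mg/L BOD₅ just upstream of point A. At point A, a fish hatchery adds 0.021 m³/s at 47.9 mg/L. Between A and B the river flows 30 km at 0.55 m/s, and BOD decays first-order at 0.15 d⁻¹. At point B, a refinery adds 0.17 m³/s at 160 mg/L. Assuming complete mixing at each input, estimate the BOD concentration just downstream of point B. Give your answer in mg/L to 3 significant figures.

After input A: C = (32.8·0.541 + 0.021·47.9) / 32.82 = 0.5713 mg/L.
Over the 30 km reach to input B (t = 5.455e+04 s = 0.6313 d), decay gives C = 0.5713·exp(−0.15·0.6313) = 0.5197 mg/L.
After input B: C = (32.82·0.5197 + 0.17·160) / 32.99 = 1.341 mg/L.

1.34 mg/L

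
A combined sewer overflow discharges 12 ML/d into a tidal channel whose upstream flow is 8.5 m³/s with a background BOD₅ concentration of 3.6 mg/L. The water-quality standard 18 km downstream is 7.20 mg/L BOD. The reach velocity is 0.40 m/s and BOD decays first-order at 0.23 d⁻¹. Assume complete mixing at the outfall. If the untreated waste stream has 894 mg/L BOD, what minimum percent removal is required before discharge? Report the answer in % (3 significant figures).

12 ML/d = 0.1389 m³/s.
Travel time to the compliance point: t = 1.8e+04/0.40 = 4.5e+04 s = 0.5208 d; decay factor exp(−0.23·0.5208) = 0.8871.
So the concentration just after mixing may be at most 7.2/0.8871 = 8.116 mg/L.
Mass balance: 8.116·8.639 = 0.1389·Cₑ + 8.5·3.6.
Cₑ = (70.12 − 30.6) / 0.1389 = 284.5 mg/L.
Required removal = 1 − 284.5/894 = 68.18 %.

68.2 %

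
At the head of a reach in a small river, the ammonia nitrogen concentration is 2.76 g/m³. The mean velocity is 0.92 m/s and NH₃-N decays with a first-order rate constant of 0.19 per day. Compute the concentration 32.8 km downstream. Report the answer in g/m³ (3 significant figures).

2.55 g/m³

Travel time t = 32.8 km / 0.92 m/s = 3.28e+04/0.92 = 3.565e+04 s = 0.4126 d.
First-order decay: C = 2.76·exp(−0.19·0.4126) = 2.76·0.9246 = 2.552 g/m³.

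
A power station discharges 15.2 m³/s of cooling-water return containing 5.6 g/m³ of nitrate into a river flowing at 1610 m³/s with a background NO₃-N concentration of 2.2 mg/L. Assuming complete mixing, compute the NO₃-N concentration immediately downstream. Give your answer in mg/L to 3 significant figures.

Conservation of mass across the mixing zone: C = (15.2·5.6 + 1610·2.2) / (15.2 + 1610) = 3627/1625 = 2.232 mg/L.

2.23 mg/L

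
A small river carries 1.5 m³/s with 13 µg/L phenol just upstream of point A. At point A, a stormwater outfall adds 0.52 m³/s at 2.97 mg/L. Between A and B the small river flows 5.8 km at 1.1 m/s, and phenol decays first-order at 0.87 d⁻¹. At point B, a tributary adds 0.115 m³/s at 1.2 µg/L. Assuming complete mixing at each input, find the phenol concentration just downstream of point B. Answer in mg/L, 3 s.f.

13 µg/L = 0.013 mg/L.
After input A: C = (1.5·0.013 + 0.52·2.97) / 2.02 = 0.7742 mg/L.
Over the 5.8 km reach to input B (t = 5273 s = 0.06103 d), decay gives C = 0.7742·exp(−0.87·0.06103) = 0.7342 mg/L.
1.2 µg/L = 0.0012 mg/L.
After input B: C = (2.02·0.7342 + 0.115·0.0012) / 2.135 = 0.6947 mg/L.

0.695 mg/L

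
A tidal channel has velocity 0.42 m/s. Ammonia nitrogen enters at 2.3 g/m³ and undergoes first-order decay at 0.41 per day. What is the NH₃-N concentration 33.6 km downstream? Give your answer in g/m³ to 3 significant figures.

Travel time t = 33.6 km / 0.42 m/s = 3.36e+04/0.42 = 8e+04 s = 0.9259 d.
First-order decay: C = 2.3·exp(−0.41·0.9259) = 2.3·0.6841 = 1.573 g/m³.

1.57 g/m³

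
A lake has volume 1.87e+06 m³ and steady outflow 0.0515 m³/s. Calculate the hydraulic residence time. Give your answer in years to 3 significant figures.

Q = 0.0515 m³/s × 3.156e+07 s/yr = 1.625e+06 m³/yr.
Hydraulic residence time τ = V/Q = 1.87e+06/1.625e+06 = 1.151 yr.

1.15 yr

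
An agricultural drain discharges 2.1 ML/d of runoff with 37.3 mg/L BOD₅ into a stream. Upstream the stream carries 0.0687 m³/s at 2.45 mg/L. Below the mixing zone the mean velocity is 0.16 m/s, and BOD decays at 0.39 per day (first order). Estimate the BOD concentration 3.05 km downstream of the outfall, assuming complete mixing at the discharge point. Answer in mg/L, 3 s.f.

2.1 ML/d = 0.02431 m³/s.
After complete mixing, C₀ = (0.02431·37.3 + 0.0687·2.45) / 0.09301 = 11.56 mg/L.
Travel time t = 3050 m / 0.16 m/s = 1.906e+04 s = 0.2206 d.
C = 11.56·exp(−0.39·0.2206) = 11.56·0.9176 = 10.6 mg/L.

10.6 mg/L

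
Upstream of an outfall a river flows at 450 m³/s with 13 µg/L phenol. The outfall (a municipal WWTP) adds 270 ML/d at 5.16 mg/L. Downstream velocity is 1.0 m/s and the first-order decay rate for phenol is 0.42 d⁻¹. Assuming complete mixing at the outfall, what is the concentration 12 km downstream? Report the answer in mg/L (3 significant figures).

0.0457 mg/L

270 ML/d = 3.125 m³/s.
13 µg/L = 0.013 mg/L.
After complete mixing, C₀ = (3.125·5.16 + 450·0.013) / 453.1 = 0.0485 mg/L.
Travel time t = 1.2e+04 m / 1.0 m/s = 1.2e+04 s = 0.1389 d.
C = 0.0485·exp(−0.42·0.1389) = 0.0485·0.9433 = 0.04575 mg/L.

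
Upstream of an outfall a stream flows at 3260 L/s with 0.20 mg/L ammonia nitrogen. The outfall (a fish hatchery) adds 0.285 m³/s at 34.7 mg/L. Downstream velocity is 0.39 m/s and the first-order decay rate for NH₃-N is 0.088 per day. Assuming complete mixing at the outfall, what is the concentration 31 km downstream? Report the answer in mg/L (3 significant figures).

3260 L/s = 3.26 m³/s.
After complete mixing, C₀ = (0.285·34.7 + 3.26·0.2) / 3.545 = 2.974 mg/L.
Travel time t = 3.1e+04 m / 0.39 m/s = 7.949e+04 s = 0.92 d.
C = 2.974·exp(−0.088·0.92) = 2.974·0.9222 = 2.742 mg/L.

2.74 mg/L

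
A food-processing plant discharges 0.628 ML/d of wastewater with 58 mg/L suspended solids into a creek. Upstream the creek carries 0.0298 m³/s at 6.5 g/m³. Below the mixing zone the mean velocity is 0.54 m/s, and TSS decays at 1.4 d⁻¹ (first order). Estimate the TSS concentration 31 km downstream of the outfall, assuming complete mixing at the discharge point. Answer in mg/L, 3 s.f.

0.628 ML/d = 0.007269 m³/s.
After complete mixing, C₀ = (0.007269·58 + 0.0298·6.5) / 0.03707 = 16.6 mg/L.
Travel time t = 3.1e+04 m / 0.54 m/s = 5.741e+04 s = 0.6644 d.
C = 16.6·exp(−1.4·0.6644) = 16.6·0.3945 = 6.548 mg/L.

6.55 mg/L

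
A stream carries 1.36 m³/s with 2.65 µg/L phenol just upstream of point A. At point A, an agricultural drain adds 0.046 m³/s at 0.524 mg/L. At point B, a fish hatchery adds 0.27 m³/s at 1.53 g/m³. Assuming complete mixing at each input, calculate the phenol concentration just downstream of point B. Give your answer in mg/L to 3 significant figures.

2.65 µg/L = 0.00265 mg/L.
After input A: C = (1.36·0.00265 + 0.046·0.524) / 1.406 = 0.01971 mg/L.
After input B: C = (1.406·0.01971 + 0.27·1.53) / 1.676 = 0.263 mg/L.

0.263 mg/L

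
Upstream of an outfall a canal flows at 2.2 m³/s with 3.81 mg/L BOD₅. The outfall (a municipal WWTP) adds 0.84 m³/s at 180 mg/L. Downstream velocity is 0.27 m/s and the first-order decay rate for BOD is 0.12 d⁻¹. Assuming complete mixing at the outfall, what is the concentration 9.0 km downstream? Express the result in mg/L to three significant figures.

After complete mixing, C₀ = (0.84·180 + 2.2·3.81) / 3.04 = 52.49 mg/L.
Travel time t = 9000 m / 0.27 m/s = 3.333e+04 s = 0.3858 d.
C = 52.49·exp(−0.12·0.3858) = 52.49·0.9548 = 50.12 mg/L.

50.1 mg/L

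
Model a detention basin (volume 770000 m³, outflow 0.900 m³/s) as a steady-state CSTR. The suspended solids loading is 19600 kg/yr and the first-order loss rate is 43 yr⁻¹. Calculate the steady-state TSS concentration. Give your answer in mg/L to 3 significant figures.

Outflow Q = 0.900 m³/s × 3.156e+07 s/yr = 2.84e+07 m³/yr.
Steady-state CSTR mass balance: W = Q·C + k·V·C, so C = W/(Q + kV).
Q + kV = 2.84e+07 + 43·770000 = 6.151e+07 m³/yr.
C = 19600/6.151e+07 = 0.0003186 kg/m³ = 0.3186 mg/L.

0.319 mg/L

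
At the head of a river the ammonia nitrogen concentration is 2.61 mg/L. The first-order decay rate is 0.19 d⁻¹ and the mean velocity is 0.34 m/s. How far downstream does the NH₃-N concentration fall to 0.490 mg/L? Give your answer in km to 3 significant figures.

From C = C₀·e^(−kt), t = ln(C₀/C)/k = ln(2.61/0.490)/0.19 = 1.673/0.19 = 8.804 d.
Distance = v·t = 0.34 m/s × 7.606e+05 s = 2.586e+05 m = 258.6 km.

259 km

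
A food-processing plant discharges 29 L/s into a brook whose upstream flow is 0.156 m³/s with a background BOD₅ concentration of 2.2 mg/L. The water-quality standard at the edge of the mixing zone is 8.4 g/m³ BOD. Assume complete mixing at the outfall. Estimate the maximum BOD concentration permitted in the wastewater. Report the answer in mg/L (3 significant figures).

41.8 mg/L

29 L/s = 0.029 m³/s.
Mass balance: 8.4·0.185 = 0.029·Cₑ + 0.156·2.2.
Cₑ = (1.554 − 0.3432) / 0.029 = 41.75 mg/L.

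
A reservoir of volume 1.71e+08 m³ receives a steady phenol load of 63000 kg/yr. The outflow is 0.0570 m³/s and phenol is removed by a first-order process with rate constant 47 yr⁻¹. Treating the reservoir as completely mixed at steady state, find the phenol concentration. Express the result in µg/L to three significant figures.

7.84 µg/L

Outflow Q = 0.0570 m³/s × 3.156e+07 s/yr = 1.799e+06 m³/yr.
Steady-state CSTR mass balance: W = Q·C + k·V·C, so C = W/(Q + kV).
Q + kV = 1.799e+06 + 47·1.71e+08 = 8.039e+09 m³/yr.
C = 63000/8.039e+09 = 7.837e-06 kg/m³ = 0.007837 mg/L = 7.837 µg/L.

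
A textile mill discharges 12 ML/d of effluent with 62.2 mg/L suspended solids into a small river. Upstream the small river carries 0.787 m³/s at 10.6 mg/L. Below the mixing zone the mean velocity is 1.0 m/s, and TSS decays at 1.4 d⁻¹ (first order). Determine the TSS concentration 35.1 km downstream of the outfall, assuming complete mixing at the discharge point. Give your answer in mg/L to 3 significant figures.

12 ML/d = 0.1389 m³/s.
After complete mixing, C₀ = (0.1389·62.2 + 0.787·10.6) / 0.9259 = 18.34 mg/L.
Travel time t = 3.51e+04 m / 1.0 m/s = 3.51e+04 s = 0.4062 d.
C = 18.34·exp(−1.4·0.4062) = 18.34·0.5662 = 10.38 mg/L.

10.4 mg/L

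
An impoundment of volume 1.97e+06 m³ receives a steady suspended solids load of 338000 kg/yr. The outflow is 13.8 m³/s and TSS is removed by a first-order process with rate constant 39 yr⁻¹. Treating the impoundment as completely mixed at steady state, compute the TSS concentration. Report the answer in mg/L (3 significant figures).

0.660 mg/L

Outflow Q = 13.8 m³/s × 3.156e+07 s/yr = 4.355e+08 m³/yr.
Steady-state CSTR mass balance: W = Q·C + k·V·C, so C = W/(Q + kV).
Q + kV = 4.355e+08 + 39·1.97e+06 = 5.123e+08 m³/yr.
C = 338000/5.123e+08 = 0.0006597 kg/m³ = 0.6597 mg/L.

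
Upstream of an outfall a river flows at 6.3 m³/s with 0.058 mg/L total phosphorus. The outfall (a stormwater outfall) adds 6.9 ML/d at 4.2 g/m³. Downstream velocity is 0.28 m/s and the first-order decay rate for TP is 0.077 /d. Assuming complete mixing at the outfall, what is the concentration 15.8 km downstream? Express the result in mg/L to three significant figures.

0.104 mg/L

6.9 ML/d = 0.07986 m³/s.
After complete mixing, C₀ = (0.07986·4.2 + 6.3·0.058) / 6.38 = 0.1098 mg/L.
Travel time t = 1.58e+04 m / 0.28 m/s = 5.643e+04 s = 0.6531 d.
C = 0.1098·exp(−0.077·0.6531) = 0.1098·0.951 = 0.1045 mg/L.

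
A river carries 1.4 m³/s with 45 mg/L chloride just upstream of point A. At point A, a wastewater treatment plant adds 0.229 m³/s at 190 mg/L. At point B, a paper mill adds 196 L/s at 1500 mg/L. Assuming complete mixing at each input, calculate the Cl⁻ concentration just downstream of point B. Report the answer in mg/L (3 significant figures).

219 mg/L

After input A: C = (1.4·45 + 0.229·190) / 1.629 = 65.38 mg/L.
196 L/s = 0.196 m³/s.
After input B: C = (1.629·65.38 + 0.196·1500) / 1.825 = 219.5 mg/L.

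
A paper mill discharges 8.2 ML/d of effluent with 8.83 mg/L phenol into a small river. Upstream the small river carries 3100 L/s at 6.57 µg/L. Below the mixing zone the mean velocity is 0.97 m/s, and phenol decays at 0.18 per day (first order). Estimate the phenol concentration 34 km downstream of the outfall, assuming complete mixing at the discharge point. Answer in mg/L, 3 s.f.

0.250 mg/L

8.2 ML/d = 0.09491 m³/s.
3100 L/s = 3.1 m³/s.
6.57 µg/L = 0.00657 mg/L.
After complete mixing, C₀ = (0.09491·8.83 + 3.1·0.00657) / 3.195 = 0.2687 mg/L.
Travel time t = 3.4e+04 m / 0.97 m/s = 3.505e+04 s = 0.4057 d.
C = 0.2687·exp(−0.18·0.4057) = 0.2687·0.9296 = 0.2498 mg/L.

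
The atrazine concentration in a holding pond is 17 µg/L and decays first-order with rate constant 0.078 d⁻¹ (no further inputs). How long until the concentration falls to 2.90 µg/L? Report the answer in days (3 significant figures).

t = ln(C₀/C)/k = ln(17/2.90)/0.078 = 1.769/0.078 = 22.67 d.

22.7 d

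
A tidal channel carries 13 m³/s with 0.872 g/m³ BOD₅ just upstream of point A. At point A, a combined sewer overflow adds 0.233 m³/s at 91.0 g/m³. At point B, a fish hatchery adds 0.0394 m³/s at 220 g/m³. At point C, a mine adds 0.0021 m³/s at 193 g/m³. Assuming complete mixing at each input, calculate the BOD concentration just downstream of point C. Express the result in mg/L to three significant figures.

3.13 mg/L

After input A: C = (13·0.872 + 0.233·91) / 13.23 = 2.459 mg/L.
After input B: C = (13.23·2.459 + 0.0394·220) / 13.27 = 3.105 mg/L.
After input C: C = (13.27·3.105 + 0.0021·193) / 13.27 = 3.135 mg/L.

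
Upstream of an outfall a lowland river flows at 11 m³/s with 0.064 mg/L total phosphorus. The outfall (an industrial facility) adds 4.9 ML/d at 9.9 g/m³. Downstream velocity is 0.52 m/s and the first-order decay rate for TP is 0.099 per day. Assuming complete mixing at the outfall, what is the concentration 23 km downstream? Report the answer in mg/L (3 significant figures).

4.9 ML/d = 0.05671 m³/s.
After complete mixing, C₀ = (0.05671·9.9 + 11·0.064) / 11.06 = 0.1145 mg/L.
Travel time t = 2.3e+04 m / 0.52 m/s = 4.423e+04 s = 0.5119 d.
C = 0.1145·exp(−0.099·0.5119) = 0.1145·0.9506 = 0.1088 mg/L.

0.109 mg/L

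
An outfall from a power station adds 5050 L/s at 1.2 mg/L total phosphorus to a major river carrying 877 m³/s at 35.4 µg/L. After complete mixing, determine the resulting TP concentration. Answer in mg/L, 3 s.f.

5050 L/s = 5.05 m³/s.
35.4 µg/L = 0.0354 mg/L.
Conservation of mass across the mixing zone: C = (5.05·1.2 + 877·0.0354) / (5.05 + 877) = 37.11/882 = 0.04207 mg/L.

0.0421 mg/L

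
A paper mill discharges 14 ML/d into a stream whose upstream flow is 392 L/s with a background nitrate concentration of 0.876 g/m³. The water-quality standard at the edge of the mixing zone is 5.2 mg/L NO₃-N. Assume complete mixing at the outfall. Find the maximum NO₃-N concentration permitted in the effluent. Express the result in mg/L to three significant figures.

14 ML/d = 0.162 m³/s.
392 L/s = 0.392 m³/s.
Mass balance: 5.2·0.554 = 0.162·Cₑ + 0.392·0.876.
Cₑ = (2.881 − 0.3434) / 0.162 = 15.66 mg/L.

15.7 mg/L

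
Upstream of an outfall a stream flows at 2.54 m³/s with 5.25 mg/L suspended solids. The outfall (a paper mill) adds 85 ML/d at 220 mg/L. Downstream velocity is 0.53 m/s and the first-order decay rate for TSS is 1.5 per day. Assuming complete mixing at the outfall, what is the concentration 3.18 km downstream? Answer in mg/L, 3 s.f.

58.8 mg/L

85 ML/d = 0.9838 m³/s.
After complete mixing, C₀ = (0.9838·220 + 2.54·5.25) / 3.524 = 65.21 mg/L.
Travel time t = 3180 m / 0.53 m/s = 6000 s = 0.06944 d.
C = 65.21·exp(−1.5·0.06944) = 65.21·0.9011 = 58.75 mg/L.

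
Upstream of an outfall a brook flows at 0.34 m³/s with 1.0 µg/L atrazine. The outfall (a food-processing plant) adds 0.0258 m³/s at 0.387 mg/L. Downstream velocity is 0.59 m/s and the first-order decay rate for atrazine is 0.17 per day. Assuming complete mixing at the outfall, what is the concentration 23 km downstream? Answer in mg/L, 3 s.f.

1.0 µg/L = 0.001 mg/L.
After complete mixing, C₀ = (0.0258·0.387 + 0.34·0.001) / 0.3658 = 0.02822 mg/L.
Travel time t = 2.3e+04 m / 0.59 m/s = 3.898e+04 s = 0.4512 d.
C = 0.02822·exp(−0.17·0.4512) = 0.02822·0.9262 = 0.02614 mg/L.

0.0261 mg/L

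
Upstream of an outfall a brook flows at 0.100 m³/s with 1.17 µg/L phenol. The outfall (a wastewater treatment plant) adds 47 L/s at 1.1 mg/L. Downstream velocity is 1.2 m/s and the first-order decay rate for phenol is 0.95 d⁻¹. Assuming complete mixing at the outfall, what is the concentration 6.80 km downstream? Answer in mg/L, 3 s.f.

47 L/s = 0.047 m³/s.
1.17 µg/L = 0.00117 mg/L.
After complete mixing, C₀ = (0.047·1.1 + 0.1·0.00117) / 0.147 = 0.3525 mg/L.
Travel time t = 6800 m / 1.2 m/s = 5667 s = 0.06559 d.
C = 0.3525·exp(−0.95·0.06559) = 0.3525·0.9396 = 0.3312 mg/L.

0.331 mg/L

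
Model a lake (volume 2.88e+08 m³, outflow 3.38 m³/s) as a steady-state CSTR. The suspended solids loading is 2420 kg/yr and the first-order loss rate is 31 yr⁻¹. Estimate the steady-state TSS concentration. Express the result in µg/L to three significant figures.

Outflow Q = 3.38 m³/s × 3.156e+07 s/yr = 1.067e+08 m³/yr.
Steady-state CSTR mass balance: W = Q·C + k·V·C, so C = W/(Q + kV).
Q + kV = 1.067e+08 + 31·2.88e+08 = 9.035e+09 m³/yr.
C = 2420/9.035e+09 = 2.679e-07 kg/m³ = 0.0002679 mg/L = 0.2679 µg/L.

0.268 µg/L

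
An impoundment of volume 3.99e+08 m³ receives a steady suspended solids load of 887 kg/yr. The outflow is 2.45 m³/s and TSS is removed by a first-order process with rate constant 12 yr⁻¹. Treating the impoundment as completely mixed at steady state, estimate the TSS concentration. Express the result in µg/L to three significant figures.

Outflow Q = 2.45 m³/s × 3.156e+07 s/yr = 7.732e+07 m³/yr.
Steady-state CSTR mass balance: W = Q·C + k·V·C, so C = W/(Q + kV).
Q + kV = 7.732e+07 + 12·3.99e+08 = 4.865e+09 m³/yr.
C = 887/4.865e+09 = 1.823e-07 kg/m³ = 0.0001823 mg/L = 0.1823 µg/L.

0.182 µg/L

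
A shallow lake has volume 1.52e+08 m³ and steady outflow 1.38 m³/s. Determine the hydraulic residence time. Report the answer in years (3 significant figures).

3.49 yr

Q = 1.38 m³/s × 3.156e+07 s/yr = 4.355e+07 m³/yr.
Hydraulic residence time τ = V/Q = 1.52e+08/4.355e+07 = 3.49 yr.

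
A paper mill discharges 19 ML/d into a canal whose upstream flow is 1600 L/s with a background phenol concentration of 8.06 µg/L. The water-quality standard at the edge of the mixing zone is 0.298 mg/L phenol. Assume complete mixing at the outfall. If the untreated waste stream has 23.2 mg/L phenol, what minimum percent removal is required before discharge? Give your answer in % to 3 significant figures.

89.6 %

19 ML/d = 0.2199 m³/s.
1600 L/s = 1.6 m³/s.
8.06 µg/L = 0.00806 mg/L.
Mass balance: 0.298·1.82 = 0.2199·Cₑ + 1.6·0.00806.
Cₑ = (0.5423 − 0.0129) / 0.2199 = 2.408 mg/L.
Required removal = 1 − 2.408/23.2 = 89.62 %.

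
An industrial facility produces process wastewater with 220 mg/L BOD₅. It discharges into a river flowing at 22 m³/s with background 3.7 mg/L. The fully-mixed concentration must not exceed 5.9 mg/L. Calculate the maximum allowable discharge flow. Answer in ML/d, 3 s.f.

Mass balance at complete mixing: C_std·(Q_w + Q_r) = Q_w·C_e + Q_r·C_b.
Rearranging, Q_w = Q_r·(C_std − C_b)/(C_e − C_std) = 22·(5.9 − 3.7) / (220 − 5.9) = 0.2261 m³/s.
= 19.53 ML/d.

19.5 ML/d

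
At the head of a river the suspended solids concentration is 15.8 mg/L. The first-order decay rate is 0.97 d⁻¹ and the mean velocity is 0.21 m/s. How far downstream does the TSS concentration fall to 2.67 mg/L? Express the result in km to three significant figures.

From C = C₀·e^(−kt), t = ln(C₀/C)/k = ln(15.8/2.67)/0.97 = 1.778/0.97 = 1.833 d.
Distance = v·t = 0.21 m/s × 1.584e+05 s = 3.326e+04 m = 33.26 km.

33.3 km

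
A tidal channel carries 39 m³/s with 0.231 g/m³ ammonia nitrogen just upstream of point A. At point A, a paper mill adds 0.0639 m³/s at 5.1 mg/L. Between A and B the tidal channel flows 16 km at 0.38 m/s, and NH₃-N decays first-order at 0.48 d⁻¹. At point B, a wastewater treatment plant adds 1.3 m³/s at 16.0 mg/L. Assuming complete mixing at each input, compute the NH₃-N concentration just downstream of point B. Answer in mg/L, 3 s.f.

0.698 mg/L

After input A: C = (39·0.231 + 0.0639·5.1) / 39.06 = 0.239 mg/L.
Over the 16 km reach to input B (t = 4.211e+04 s = 0.4873 d), decay gives C = 0.239·exp(−0.48·0.4873) = 0.1891 mg/L.
After input B: C = (39.06·0.1891 + 1.3·16) / 40.36 = 0.6983 mg/L.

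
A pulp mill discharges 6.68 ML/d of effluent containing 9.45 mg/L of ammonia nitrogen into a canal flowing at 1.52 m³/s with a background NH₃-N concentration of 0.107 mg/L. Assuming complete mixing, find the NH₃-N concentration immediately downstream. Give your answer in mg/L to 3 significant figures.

6.68 ML/d = 0.07731 m³/s.
By mass balance at complete mixing, C = (0.07731·9.45 + 1.52·0.107) / (0.07731 + 1.52) = 0.8933/1.597 = 0.5592 mg/L.

0.559 mg/L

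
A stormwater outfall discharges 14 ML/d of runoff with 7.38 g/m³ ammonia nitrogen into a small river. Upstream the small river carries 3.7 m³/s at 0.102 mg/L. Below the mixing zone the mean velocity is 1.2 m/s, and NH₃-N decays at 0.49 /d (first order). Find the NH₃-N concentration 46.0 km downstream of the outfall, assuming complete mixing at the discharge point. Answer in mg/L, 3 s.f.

0.328 mg/L

14 ML/d = 0.162 m³/s.
After complete mixing, C₀ = (0.162·7.38 + 3.7·0.102) / 3.862 = 0.4074 mg/L.
Travel time t = 4.6e+04 m / 1.2 m/s = 3.833e+04 s = 0.4437 d.
C = 0.4074·exp(−0.49·0.4437) = 0.4074·0.8046 = 0.3278 mg/L.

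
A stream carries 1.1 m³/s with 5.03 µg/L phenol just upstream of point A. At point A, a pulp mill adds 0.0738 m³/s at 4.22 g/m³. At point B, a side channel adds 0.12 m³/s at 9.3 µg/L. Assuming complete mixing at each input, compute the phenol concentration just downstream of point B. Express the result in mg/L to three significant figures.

0.246 mg/L

5.03 µg/L = 0.00503 mg/L.
After input A: C = (1.1·0.00503 + 0.0738·4.22) / 1.174 = 0.27 mg/L.
9.3 µg/L = 0.0093 mg/L.
After input B: C = (1.174·0.27 + 0.12·0.0093) / 1.294 = 0.2459 mg/L.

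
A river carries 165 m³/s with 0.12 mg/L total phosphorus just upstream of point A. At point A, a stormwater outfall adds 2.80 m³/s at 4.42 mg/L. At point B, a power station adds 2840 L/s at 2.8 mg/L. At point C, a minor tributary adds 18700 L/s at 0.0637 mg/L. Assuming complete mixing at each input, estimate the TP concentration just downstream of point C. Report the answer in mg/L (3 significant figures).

After input A: C = (165·0.12 + 2.8·4.42) / 167.8 = 0.1918 mg/L.
2840 L/s = 2.84 m³/s.
After input B: C = (167.8·0.1918 + 2.84·2.8) / 170.6 = 0.2352 mg/L.
18700 L/s = 18.7 m³/s.
After input C: C = (170.6·0.2352 + 18.7·0.0637) / 189.3 = 0.2182 mg/L.

0.218 mg/L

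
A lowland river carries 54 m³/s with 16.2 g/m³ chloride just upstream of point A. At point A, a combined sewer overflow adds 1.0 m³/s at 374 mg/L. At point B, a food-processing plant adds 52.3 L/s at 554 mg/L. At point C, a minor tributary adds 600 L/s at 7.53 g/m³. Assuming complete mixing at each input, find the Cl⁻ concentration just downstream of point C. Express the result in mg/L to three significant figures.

After input A: C = (54·16.2 + 1·374) / 55 = 22.71 mg/L.
52.3 L/s = 0.0523 m³/s.
After input B: C = (55·22.71 + 0.0523·554) / 55.05 = 23.21 mg/L.
600 L/s = 0.6 m³/s.
After input C: C = (55.05·23.21 + 0.6·7.53) / 55.65 = 23.04 mg/L.

23.0 mg/L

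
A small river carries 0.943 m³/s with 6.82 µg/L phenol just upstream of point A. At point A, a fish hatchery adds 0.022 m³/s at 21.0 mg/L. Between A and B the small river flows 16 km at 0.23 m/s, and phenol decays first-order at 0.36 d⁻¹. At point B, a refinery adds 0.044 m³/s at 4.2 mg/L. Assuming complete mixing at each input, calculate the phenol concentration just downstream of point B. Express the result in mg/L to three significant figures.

6.82 µg/L = 0.00682 mg/L.
After input A: C = (0.943·0.00682 + 0.022·21) / 0.965 = 0.4854 mg/L.
Over the 16 km reach to input B (t = 6.957e+04 s = 0.8052 d), decay gives C = 0.4854·exp(−0.36·0.8052) = 0.3633 mg/L.
After input B: C = (0.965·0.3633 + 0.044·4.2) / 1.009 = 0.5306 mg/L.

0.531 mg/L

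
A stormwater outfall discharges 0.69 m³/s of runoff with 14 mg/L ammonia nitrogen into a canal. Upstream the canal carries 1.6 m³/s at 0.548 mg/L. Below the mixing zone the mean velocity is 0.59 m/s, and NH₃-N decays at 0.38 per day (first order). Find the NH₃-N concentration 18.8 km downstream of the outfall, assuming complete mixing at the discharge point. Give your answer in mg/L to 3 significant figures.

After complete mixing, C₀ = (0.69·14 + 1.6·0.548) / 2.29 = 4.601 mg/L.
Travel time t = 1.88e+04 m / 0.59 m/s = 3.186e+04 s = 0.3688 d.
C = 4.601·exp(−0.38·0.3688) = 4.601·0.8692 = 4 mg/L.

4.00 mg/L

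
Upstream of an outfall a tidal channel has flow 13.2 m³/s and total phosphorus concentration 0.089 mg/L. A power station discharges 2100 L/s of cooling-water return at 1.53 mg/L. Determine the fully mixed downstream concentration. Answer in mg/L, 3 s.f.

0.287 mg/L

2100 L/s = 2.1 m³/s.
Flow-weighted mixing gives C = (2.1·1.53 + 13.2·0.089) / (2.1 + 13.2) = 4.388/15.3 = 0.2868 mg/L.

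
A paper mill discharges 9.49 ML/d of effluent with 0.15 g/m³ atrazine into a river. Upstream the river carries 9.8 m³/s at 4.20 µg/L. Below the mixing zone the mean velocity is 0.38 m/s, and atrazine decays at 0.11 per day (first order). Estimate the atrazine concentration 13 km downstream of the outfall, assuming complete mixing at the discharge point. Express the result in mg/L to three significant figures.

0.00557 mg/L

9.49 ML/d = 0.1098 m³/s.
4.20 µg/L = 0.0042 mg/L.
After complete mixing, C₀ = (0.1098·0.15 + 9.8·0.0042) / 9.91 = 0.005816 mg/L.
Travel time t = 1.3e+04 m / 0.38 m/s = 3.421e+04 s = 0.396 d.
C = 0.005816·exp(−0.11·0.396) = 0.005816·0.9574 = 0.005568 mg/L.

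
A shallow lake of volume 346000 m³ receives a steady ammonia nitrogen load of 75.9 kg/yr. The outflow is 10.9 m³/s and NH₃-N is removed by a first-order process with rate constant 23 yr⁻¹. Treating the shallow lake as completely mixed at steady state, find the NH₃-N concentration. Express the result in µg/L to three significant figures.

Outflow Q = 10.9 m³/s × 3.156e+07 s/yr = 3.44e+08 m³/yr.
Steady-state CSTR mass balance: W = Q·C + k·V·C, so C = W/(Q + kV).
Q + kV = 3.44e+08 + 23·346000 = 3.519e+08 m³/yr.
C = 75.9/3.519e+08 = 2.157e-07 kg/m³ = 0.0002157 mg/L = 0.2157 µg/L.

0.216 µg/L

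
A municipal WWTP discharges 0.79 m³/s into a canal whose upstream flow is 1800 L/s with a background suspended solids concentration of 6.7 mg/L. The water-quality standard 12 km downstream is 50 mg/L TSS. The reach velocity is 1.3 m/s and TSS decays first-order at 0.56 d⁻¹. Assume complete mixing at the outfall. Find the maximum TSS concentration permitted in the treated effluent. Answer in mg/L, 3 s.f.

159 mg/L

1800 L/s = 1.8 m³/s.
Travel time to the compliance point: t = 1.2e+04/1.3 = 9231 s = 0.1068 d; decay factor exp(−0.56·0.1068) = 0.9419.
So the concentration just after mixing may be at most 50/0.9419 = 53.08 mg/L.
Mass balance: 53.08·2.59 = 0.79·Cₑ + 1.8·6.7.
Cₑ = (137.5 − 12.06) / 0.79 = 158.8 mg/L.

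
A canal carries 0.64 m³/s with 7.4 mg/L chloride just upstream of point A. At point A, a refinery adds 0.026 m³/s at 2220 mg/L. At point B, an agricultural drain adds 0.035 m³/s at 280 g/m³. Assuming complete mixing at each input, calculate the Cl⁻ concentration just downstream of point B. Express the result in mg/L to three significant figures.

After input A: C = (0.64·7.4 + 0.026·2220) / 0.666 = 93.78 mg/L.
After input B: C = (0.666·93.78 + 0.035·280) / 0.701 = 103.1 mg/L.

103 mg/L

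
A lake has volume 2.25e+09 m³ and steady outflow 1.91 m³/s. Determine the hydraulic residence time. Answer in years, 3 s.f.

37.3 yr

Q = 1.91 m³/s × 3.156e+07 s/yr = 6.028e+07 m³/yr.
Hydraulic residence time τ = V/Q = 2.25e+09/6.028e+07 = 37.33 yr.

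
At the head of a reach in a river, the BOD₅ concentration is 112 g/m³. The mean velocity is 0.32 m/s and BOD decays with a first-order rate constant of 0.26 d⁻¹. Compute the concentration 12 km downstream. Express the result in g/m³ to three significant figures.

Travel time t = 12 km / 0.32 m/s = 1.2e+04/0.32 = 3.75e+04 s = 0.434 d.
First-order decay: C = 112·exp(−0.26·0.434) = 112·0.8933 = 100 g/m³.

100 g/m³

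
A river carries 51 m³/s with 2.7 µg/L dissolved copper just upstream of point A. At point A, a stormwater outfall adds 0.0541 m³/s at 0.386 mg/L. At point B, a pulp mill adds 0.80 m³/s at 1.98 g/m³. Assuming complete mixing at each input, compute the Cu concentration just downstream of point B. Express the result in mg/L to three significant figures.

0.0336 mg/L

2.7 µg/L = 0.0027 mg/L.
After input A: C = (51·0.0027 + 0.0541·0.386) / 51.05 = 0.003106 mg/L.
After input B: C = (51.05·0.003106 + 0.8·1.98) / 51.85 = 0.03361 mg/L.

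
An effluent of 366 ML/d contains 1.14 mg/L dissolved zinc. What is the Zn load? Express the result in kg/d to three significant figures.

366 ML/d = 4.236 m³/s.
Mass flux = Q·C = 4.236 m³/s × 1.14 g/m³ = 4.829 g/s.
= 4.829 g/s × 86.4 = 417.2 kg/d.

417 kg/d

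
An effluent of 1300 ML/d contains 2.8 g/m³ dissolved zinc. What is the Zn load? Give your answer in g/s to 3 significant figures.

42.1 g/s

1300 ML/d = 15.05 m³/s.
Mass flux = Q·C = 15.05 m³/s × 2.8 g/m³ = 42.13 g/s.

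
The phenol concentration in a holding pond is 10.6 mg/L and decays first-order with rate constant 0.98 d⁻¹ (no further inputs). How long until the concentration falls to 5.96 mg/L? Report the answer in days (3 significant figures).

t = ln(C₀/C)/k = ln(10.6/5.96)/0.98 = 0.5758/0.98 = 0.5875 d.

0.588 d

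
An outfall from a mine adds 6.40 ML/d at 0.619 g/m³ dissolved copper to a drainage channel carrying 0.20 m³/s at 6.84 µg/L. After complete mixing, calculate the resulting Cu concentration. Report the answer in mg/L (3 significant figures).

6.40 ML/d = 0.07407 m³/s.
6.84 µg/L = 0.00684 mg/L.
By mass balance at complete mixing, C = (0.07407·0.619 + 0.2·0.00684) / (0.07407 + 0.2) = 0.04722/0.2741 = 0.1723 mg/L.

0.172 mg/L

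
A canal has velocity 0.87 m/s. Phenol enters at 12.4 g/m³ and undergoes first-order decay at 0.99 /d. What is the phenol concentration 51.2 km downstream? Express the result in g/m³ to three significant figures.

Travel time t = 51.2 km / 0.87 m/s = 5.12e+04/0.87 = 5.885e+04 s = 0.6811 d.
First-order decay: C = 12.4·exp(−0.99·0.6811) = 12.4·0.5095 = 6.318 g/m³.

6.32 g/m³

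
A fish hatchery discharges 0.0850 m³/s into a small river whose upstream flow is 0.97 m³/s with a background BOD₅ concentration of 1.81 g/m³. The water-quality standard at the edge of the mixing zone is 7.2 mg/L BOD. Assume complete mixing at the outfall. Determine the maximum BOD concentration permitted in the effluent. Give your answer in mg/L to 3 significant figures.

68.7 mg/L

Mass balance: 7.2·1.055 = 0.085·Cₑ + 0.97·1.81.
Cₑ = (7.596 − 1.756) / 0.085 = 68.71 mg/L.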